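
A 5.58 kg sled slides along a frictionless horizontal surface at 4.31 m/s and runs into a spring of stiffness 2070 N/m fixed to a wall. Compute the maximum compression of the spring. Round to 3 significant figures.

x = 0.224 m

Conservation of energy between contact and max compression: ½mv² = ½kx²
x = v√(m/k) = 4.31 × √(5.58/2070) = 0.2238 m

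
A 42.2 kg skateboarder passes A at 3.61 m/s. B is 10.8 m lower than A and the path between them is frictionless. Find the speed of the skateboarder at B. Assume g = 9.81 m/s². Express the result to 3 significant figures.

Equating total energy at the two states: ½mv₀² + mgh = ½mv²
v² = v₀² + 2gh = (3.61)² + 2(9.81)(10.8) = 224.93
v = √224.93 = 15.00 m/s

v = 15.0 m/s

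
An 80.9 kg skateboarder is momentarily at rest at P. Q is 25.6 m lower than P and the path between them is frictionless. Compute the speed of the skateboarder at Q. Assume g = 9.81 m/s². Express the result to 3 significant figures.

v = 22.4 m/s

Mechanical energy is conserved (no friction): mgh = ½mv²
v = √(2gh) = √(2 × 9.81 × 25.6) = √502.27 = 22.41 m/s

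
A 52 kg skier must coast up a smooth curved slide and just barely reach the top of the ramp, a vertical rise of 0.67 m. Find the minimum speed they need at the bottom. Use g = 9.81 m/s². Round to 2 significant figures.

At the top they are momentarily at rest, so all KE converts to PE: ½mv² = mgh
v = √(2gh) = √(2 × 9.81 × 0.67) = 3.626 m/s

v = 3.6 m/s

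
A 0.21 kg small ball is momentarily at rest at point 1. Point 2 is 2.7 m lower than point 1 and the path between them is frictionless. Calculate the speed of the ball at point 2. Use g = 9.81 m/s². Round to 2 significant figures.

Mechanical energy is conserved (no friction): mgh = ½mv²
v = √(2gh) = √(2 × 9.81 × 2.7) = √52.974 = 7.278 m/s

v = 7.3 m/s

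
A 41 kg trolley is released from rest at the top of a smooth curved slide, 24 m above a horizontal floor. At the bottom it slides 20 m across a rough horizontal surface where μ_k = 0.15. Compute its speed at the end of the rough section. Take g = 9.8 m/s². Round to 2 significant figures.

v = 20 m/s

Applying the work–energy principle:
mgh = ½mv² + μ_k m g d
W_f = μ_k mg d = (0.15)(41)(9.8)(20) = 1205 J
½mv² = mgh − W_f = 9643.2 − 1205 = 8437.8 J
v = √(2 × 8437.8/41) = 20.29 m/s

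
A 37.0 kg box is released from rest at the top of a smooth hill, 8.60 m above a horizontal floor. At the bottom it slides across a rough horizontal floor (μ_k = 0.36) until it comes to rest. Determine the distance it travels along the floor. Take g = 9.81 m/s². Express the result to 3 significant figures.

Applying the work–energy principle:
At rest all PE has been dissipated by friction: mgh = μ_k m g d
d = h/μ_k = 8.60/0.36 = 23.89 m

d = 23.9 m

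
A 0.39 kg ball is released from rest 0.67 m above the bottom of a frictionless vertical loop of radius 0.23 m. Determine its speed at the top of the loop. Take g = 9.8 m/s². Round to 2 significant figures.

v = 2.0 m/s

Energy conservation: mgh = ½mv_top² + mg(2r)
v_top² = 2g(h − 2r) = 2(9.8)(0.67 − 0.4600) = 4.116
v_top = 2.029 m/s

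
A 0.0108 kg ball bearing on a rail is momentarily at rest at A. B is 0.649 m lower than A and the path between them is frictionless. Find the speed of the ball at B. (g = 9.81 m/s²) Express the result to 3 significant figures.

Energy conservation between the two points: mgh = ½mv²
The mass cancels from both sides.
v = √(2gh) = √(2 × 9.81 × 0.649) = √12.733 = 3.568 m/s

v = 3.57 m/s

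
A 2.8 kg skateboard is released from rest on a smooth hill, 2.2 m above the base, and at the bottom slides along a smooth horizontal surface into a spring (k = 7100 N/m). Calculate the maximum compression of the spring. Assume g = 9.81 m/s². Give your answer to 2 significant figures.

Energy conservation (no friction) from release to max compression: mgh = ½kx²
x = √(2mgh/k) = √(2 × 2.8 × 9.81 × 2.2 / 7100) = 0.1305 m

x = 0.13 m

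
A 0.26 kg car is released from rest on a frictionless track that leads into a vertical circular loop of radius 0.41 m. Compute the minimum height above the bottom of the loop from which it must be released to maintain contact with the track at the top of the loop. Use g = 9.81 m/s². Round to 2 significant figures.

At the top, for minimum speed gravity alone supplies the centripetal force: mg = mv_top²/r ⇒ v_top² = gr = 4.022 m²/s²
Energy conservation from release height h to the top (height 2r): mgh = ½mv_top² + mg(2r)
h = v_top²/(2g) + 2r = r/2 + 2r = 5r/2 = 1.025 m

h = 1.0 m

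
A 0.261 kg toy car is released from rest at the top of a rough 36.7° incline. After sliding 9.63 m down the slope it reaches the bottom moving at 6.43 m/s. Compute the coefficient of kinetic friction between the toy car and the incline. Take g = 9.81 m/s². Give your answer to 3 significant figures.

μ_k = 0.472

The energy dissipated by friction is the PE lost minus the KE gained:
mgL sinθ = 14.735 J; ½mv² = 5.3955 J
W_f = 14.735 − 5.3955 = 9.340 J
μ_k = W_f/(mg cosθ · L) = 9.340/(2.053 × 9.63) = 0.4725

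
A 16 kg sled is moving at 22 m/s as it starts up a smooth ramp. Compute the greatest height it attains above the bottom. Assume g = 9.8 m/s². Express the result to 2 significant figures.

Setting KE at the bottom equal to PE gained: ½mv² = mgh
h = v²/(2g) = 22²/(2 × 9.8) = 24.69 m

h = 25 m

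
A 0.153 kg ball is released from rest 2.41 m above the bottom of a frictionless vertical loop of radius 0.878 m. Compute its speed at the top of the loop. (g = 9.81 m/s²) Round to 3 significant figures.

v = 3.58 m/s

Energy conservation: mgh = ½mv_top² + mg(2r)
v_top² = 2g(h − 2r) = 2(9.81)(2.41 − 1.756) = 12.83
v_top = 3.582 m/s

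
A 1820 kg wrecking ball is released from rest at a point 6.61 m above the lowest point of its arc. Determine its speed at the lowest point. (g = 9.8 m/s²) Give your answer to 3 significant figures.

v = 11.4 m/s

Energy conservation between the two points: mgh = ½mv²
The mass cancels from both sides.
v = √(2gh) = √(2 × 9.8 × 6.61) = √129.56 = 11.38 m/s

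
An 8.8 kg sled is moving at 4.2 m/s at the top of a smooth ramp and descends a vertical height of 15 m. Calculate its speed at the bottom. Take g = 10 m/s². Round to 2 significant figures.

Equating total energy at the two states: ½mv₀² + mgh = ½mv²
v² = v₀² + 2gh = (4.2)² + 2(10)(15) = 317.64
v = √317.64 = 17.82 m/s

v = 18 m/s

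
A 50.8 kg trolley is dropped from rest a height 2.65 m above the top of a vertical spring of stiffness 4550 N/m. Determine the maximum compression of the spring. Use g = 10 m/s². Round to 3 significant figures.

x = 0.889 m

Let x be the compression. The total drop is H + x, and the trolley is instantaneously at rest at max compression, so energy conservation gives:
mg(H + x) = ½kx²
½(4550)x² − (50.8)(10)x − (50.8)(10)(2.65) = 0
2275x² − 508.0x − 1346 = 0
x = [508.0 + √(258064 + 1.2250e+07)]/(2 × 2275) = 0.8890 m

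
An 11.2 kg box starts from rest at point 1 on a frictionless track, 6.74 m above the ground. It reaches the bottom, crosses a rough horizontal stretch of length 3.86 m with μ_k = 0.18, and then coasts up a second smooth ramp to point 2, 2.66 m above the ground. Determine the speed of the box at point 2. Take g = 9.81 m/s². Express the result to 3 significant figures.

v = 8.15 m/s

Energy at 1: mgh₁ = (11.2)(9.81)(6.74) = 740.54 J
Friction loss: W_f = μ_k mg d = 76.34 J
At 2: ½mv² + mgh₂ = mgh₁ − W_f
½mv² = 740.54 − 76.34 − 292.26 = 371.94 J
v = √(2 × 371.94/11.2) = 8.150 m/s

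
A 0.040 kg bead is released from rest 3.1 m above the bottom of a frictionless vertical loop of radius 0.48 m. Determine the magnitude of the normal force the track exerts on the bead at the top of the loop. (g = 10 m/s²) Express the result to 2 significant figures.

Energy from release to top (height 2r): mgh = ½mv_top² + mg(2r)
v_top² = 2g(h − 2r) = 2(10)(3.1 − 0.9600) = 42.800 m²/s²
At the top, both N and weight point toward the centre: N + mg = mv_top²/r
N = m(v_top²/r − g) = 0.040(42.800/0.48 − 10) = 3.167 N

N = 3.2 N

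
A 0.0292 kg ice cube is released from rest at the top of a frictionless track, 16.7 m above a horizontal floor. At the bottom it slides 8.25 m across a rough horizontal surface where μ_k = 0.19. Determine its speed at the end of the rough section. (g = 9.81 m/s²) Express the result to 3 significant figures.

v = 17.2 m/s

Energy at the top = energy at the end + work done against friction:
mgh = ½mv² + μ_k m g d
W_f = μ_k mg d = (0.19)(0.0292)(9.81)(8.25) = 0.4490 J
½mv² = mgh − W_f = 4.7837 − 0.4490 = 4.3347 J
v = √(2 × 4.3347/0.0292) = 17.23 m/s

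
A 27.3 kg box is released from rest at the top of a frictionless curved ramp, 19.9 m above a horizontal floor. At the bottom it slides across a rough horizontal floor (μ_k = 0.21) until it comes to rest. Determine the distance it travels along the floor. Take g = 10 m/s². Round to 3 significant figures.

d = 94.8 m

Energy at the top = energy at the end + work done against friction:
At rest all PE has been dissipated by friction: mgh = μ_k m g d
d = h/μ_k = 19.9/0.21 = 94.76 m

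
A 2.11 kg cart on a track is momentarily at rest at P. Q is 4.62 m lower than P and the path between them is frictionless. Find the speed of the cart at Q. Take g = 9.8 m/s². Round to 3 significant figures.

Mechanical energy is conserved (no friction): mgh = ½mv²
v = √(2gh) = √(2 × 9.8 × 4.62) = √90.552 = 9.516 m/s

v = 9.52 m/s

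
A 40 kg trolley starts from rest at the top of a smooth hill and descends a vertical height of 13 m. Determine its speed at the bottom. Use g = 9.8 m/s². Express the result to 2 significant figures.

By conservation of mechanical energy, mgh = ½mv²
v = √(2gh) = √(2 × 9.8 × 13) = √254.80 = 15.96 m/s

v = 16 m/s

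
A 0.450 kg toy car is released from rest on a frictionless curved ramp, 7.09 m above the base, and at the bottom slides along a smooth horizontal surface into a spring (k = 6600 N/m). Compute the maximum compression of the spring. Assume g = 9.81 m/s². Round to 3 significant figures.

Gravitational PE at the top equals spring PE at max compression: mgh = ½kx²
x = √(2mgh/k) = √(2 × 0.450 × 9.81 × 7.09 / 6600) = 0.09739 m

x = 0.0974 m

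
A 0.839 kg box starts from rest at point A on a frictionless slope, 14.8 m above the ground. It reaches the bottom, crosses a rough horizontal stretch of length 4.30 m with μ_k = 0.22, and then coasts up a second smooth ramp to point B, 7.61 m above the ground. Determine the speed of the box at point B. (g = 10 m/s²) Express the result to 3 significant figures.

v = 11.2 m/s

Energy at A: mgh₁ = (0.839)(10)(14.8) = 124.17 J
Friction loss: W_f = μ_k mg d = 7.937 J
At B: ½mv² + mgh₂ = mgh₁ − W_f
½mv² = 124.17 − 7.937 − 63.848 = 52.387 J
v = √(2 × 52.387/0.839) = 11.17 m/s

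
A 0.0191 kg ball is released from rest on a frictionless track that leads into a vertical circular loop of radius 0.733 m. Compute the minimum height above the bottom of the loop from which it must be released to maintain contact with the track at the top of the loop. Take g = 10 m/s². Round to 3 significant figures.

h = 1.83 m

At the top, for minimum speed gravity alone supplies the centripetal force: mg = mv_top²/r ⇒ v_top² = gr = 7.330 m²/s²
Energy conservation from release height h to the top (height 2r): mgh = ½mv_top² + mg(2r)
h = v_top²/(2g) + 2r = r/2 + 2r = 5r/2 = 1.833 m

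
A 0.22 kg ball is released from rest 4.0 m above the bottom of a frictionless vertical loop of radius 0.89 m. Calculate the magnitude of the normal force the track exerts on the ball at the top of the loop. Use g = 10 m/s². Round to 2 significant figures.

N = 8.8 N

Energy from release to top (height 2r): mgh = ½mv_top² + mg(2r)
v_top² = 2g(h − 2r) = 2(10)(4.0 − 1.780) = 44.400 m²/s²
At the top, both N and weight point toward the centre: N + mg = mv_top²/r
N = m(v_top²/r − g) = 0.22(44.400/0.89 − 10) = 8.775 N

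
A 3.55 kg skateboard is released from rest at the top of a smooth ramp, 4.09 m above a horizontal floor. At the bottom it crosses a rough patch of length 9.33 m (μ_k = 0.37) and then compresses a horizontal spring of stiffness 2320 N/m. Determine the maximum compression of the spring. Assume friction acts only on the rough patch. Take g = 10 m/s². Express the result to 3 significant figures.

x = 0.140 m

Initial energy: E₁ = mgh = (3.55)(10)(4.09) = 145.19 J
Friction removes W_f = μ_k mg d = (0.37)(3.55)(10)(9.33) = 122.5 J
Energy reaching the spring: E = 145.19 − 122.5 = 22.645 J
At max compression ½kx² = E ⇒ x = √(2E/k) = √(2 × 22.645/2320) = 0.1397 m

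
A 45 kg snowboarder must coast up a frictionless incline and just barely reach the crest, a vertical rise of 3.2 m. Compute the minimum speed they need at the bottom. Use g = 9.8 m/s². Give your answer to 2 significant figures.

v = 7.9 m/s

At the top they are momentarily at rest, so all KE converts to PE: ½mv² = mgh
v = √(2gh) = √(2 × 9.8 × 3.2) = 7.920 m/s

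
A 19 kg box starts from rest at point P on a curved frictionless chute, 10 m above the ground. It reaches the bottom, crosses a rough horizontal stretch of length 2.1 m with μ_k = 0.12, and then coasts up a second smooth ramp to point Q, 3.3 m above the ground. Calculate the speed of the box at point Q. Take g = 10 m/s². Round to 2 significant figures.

Energy at P: mgh₁ = (19)(10)(10) = 1900.0 J
Friction loss: W_f = μ_k mg d = 47.88 J
At Q: ½mv² + mgh₂ = mgh₁ − W_f
½mv² = 1900.0 − 47.88 − 627.00 = 1225.1 J
v = √(2 × 1225.1/19) = 11.36 m/s

v = 11 m/s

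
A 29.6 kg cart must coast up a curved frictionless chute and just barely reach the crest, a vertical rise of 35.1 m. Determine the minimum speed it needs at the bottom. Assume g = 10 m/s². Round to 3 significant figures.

v = 26.5 m/s

At the top it is momentarily at rest, so all KE converts to PE: ½mv² = mgh
v = √(2gh) = √(2 × 10 × 35.1) = 26.50 m/s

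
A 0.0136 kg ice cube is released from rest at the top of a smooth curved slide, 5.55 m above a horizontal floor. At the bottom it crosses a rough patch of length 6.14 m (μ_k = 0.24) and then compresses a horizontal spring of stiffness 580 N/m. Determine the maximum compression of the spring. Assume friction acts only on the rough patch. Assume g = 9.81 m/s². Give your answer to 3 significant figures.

x = 0.0433 m

Initial energy: E₁ = mgh = (0.0136)(9.81)(5.55) = 0.74046 J
Friction removes W_f = μ_k mg d = (0.24)(0.0136)(9.81)(6.14) = 0.1966 J
Energy reaching the spring: E = 0.74046 − 0.1966 = 0.54386 J
At max compression ½kx² = E ⇒ x = √(2E/k) = √(2 × 0.54386/580) = 0.04331 m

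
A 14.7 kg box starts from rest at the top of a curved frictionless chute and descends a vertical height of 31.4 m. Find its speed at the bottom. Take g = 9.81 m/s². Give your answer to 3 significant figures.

Equating total energy at the two states: mgh = ½mv²
v = √(2gh) = √(2 × 9.81 × 31.4) = √616.07 = 24.82 m/s

v = 24.8 m/s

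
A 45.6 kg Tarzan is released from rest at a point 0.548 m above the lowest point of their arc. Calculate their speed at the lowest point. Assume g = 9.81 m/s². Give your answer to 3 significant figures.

v = 3.28 m/s

Mechanical energy is conserved (no friction): mgh = ½mv²
The mass cancels from both sides.
v = √(2gh) = √(2 × 9.81 × 0.548) = √10.752 = 3.279 m/s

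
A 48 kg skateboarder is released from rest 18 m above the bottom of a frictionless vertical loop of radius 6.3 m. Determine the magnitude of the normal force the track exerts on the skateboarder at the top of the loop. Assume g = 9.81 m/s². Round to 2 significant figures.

Energy from release to top (height 2r): mgh = ½mv_top² + mg(2r)
v_top² = 2g(h − 2r) = 2(9.81)(18 − 12.60) = 105.95 m²/s²
At the top, both N and weight point toward the centre: N + mg = mv_top²/r
N = m(v_top²/r − g) = 48(105.95/6.3 − 9.81) = 336.3 N

N = 340 N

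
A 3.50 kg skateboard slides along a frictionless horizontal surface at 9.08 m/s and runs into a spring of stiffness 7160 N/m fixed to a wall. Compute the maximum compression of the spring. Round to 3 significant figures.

x = 0.201 m

All KE is stored as spring PE at maximum compression: ½mv² = ½kx²
x = v√(m/k) = 9.08 × √(3.50/7160) = 0.2008 m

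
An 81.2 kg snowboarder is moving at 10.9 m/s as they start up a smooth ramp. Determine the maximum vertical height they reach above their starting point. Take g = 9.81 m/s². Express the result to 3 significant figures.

h = 6.06 m

Setting KE at the bottom equal to PE gained: ½mv² = mgh
h = v²/(2g) = 10.9²/(2 × 9.81) = 6.056 m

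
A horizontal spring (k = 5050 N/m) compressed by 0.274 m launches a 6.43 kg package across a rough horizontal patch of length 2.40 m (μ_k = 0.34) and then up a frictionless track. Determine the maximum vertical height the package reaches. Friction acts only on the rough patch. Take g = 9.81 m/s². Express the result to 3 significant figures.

h = 2.19 m

Spring energy: E₀ = ½kx² = ½(5050)(0.274)² = 189.57 J
Friction: W_f = μ_k mg d = (0.34)(6.43)(9.81)(2.40) = 51.47 J
Energy at base of ramp: E = 189.57 − 51.47 = 138.10 J
At max height all remaining energy is PE: mgh = E ⇒ h = E/(mg) = 138.10/(6.43 × 9.81) = 2.189 m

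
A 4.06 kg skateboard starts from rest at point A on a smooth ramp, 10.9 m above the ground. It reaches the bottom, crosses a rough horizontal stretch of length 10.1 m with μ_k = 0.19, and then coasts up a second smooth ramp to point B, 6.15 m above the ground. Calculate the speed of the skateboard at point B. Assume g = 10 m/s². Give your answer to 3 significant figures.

v = 7.52 m/s

Energy at A: mgh₁ = (4.06)(10)(10.9) = 442.54 J
Friction loss: W_f = μ_k mg d = 77.91 J
At B: ½mv² + mgh₂ = mgh₁ − W_f
½mv² = 442.54 − 77.91 − 249.69 = 114.94 J
v = √(2 × 114.94/4.06) = 7.525 m/s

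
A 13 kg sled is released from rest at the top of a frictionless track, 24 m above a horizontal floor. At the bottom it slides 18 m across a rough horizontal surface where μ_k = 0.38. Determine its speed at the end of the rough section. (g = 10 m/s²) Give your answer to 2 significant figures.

v = 19 m/s

Energy bookkeeping (friction removes W_f = μ_k N d):
mgh = ½mv² + μ_k m g d
W_f = μ_k mg d = (0.38)(13)(10)(18) = 889.2 J
½mv² = mgh − W_f = 3120.0 − 889.2 = 2230.8 J
v = √(2 × 2230.8/13) = 18.53 m/s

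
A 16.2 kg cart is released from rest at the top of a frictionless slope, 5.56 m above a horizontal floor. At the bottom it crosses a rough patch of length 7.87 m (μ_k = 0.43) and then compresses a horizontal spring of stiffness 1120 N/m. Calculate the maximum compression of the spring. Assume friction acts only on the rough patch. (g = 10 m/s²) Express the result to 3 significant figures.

x = 0.793 m

Initial energy: E₁ = mgh = (16.2)(10)(5.56) = 900.72 J
Friction removes W_f = μ_k mg d = (0.43)(16.2)(10)(7.87) = 548.2 J
Energy reaching the spring: E = 900.72 − 548.2 = 352.50 J
At max compression ½kx² = E ⇒ x = √(2E/k) = √(2 × 352.50/1120) = 0.7934 m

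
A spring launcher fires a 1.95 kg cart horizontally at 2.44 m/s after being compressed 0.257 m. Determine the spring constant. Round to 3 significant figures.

k = 176 N/m

½kx² = ½mv²
k = mv²/x² = (1.95)(2.44)²/(0.257)² = 175.8 N/m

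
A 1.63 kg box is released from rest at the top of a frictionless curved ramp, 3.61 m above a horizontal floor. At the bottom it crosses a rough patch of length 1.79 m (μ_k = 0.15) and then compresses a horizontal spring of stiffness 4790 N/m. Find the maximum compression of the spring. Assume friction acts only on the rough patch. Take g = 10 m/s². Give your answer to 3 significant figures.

x = 0.151 m

Initial energy: E₁ = mgh = (1.63)(10)(3.61) = 58.843 J
Friction removes W_f = μ_k mg d = (0.15)(1.63)(10)(1.79) = 4.377 J
Energy reaching the spring: E = 58.843 − 4.377 = 54.466 J
At max compression ½kx² = E ⇒ x = √(2E/k) = √(2 × 54.466/4790) = 0.1508 m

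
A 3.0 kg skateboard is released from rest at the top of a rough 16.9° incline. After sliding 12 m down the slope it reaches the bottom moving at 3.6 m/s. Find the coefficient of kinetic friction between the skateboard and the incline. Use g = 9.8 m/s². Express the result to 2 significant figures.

mgh = ½mv² + μ_k (mg cosθ) L, with h = L sinθ
mgL sinθ = 102.56 J; ½mv² = 19.440 J
W_f = 102.56 − 19.440 = 83.12 J
μ_k = W_f/(mg cosθ · L) = 83.12/(28.13 × 12) = 0.2462

μ_k = 0.25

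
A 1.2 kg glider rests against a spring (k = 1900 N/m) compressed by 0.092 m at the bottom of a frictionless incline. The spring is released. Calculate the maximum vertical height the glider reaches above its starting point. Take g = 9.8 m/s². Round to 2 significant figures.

h = 0.68 m

At maximum height the glider is at rest, so ½kx² = mgh
h = kx²/(2mg) = (1900)(0.092)²/(2 × 1.2 × 9.8) = 0.6837 m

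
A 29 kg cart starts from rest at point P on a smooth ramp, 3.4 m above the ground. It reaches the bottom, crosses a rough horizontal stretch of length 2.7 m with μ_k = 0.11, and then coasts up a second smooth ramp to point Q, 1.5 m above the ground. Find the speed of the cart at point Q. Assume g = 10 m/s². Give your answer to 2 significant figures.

v = 5.7 m/s

Energy at P: mgh₁ = (29)(10)(3.4) = 986.00 J
Friction loss: W_f = μ_k mg d = 86.13 J
At Q: ½mv² + mgh₂ = mgh₁ − W_f
½mv² = 986.00 − 86.13 − 435.00 = 464.87 J
v = √(2 × 464.87/29) = 5.662 m/s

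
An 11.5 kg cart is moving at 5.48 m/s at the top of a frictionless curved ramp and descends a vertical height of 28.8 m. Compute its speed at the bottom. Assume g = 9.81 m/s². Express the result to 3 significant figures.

Equating total energy at the two states: ½mv₀² + mgh = ½mv²
v² = v₀² + 2gh = (5.48)² + 2(9.81)(28.8) = 595.09
v = √595.09 = 24.39 m/s

v = 24.4 m/s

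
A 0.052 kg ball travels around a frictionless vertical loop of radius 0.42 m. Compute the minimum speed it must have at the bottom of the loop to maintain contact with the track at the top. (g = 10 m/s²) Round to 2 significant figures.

At the top: mg = mv_top²/r ⇒ v_top² = gr = 4.200 m²/s²
Energy from bottom to top (height 2r): ½mv_bot² = ½mv_top² + mg(2r)
v_bot² = gr + 4gr = 5gr = 21.00
v_bot = √(5gr) = 4.583 m/s

v = 4.6 m/s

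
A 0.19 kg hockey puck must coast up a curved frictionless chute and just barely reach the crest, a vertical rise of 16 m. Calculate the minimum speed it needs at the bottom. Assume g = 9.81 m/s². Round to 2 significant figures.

At the top it is momentarily at rest, so all KE converts to PE: ½mv² = mgh
v = √(2gh) = √(2 × 9.81 × 16) = 17.72 m/s

v = 18 m/s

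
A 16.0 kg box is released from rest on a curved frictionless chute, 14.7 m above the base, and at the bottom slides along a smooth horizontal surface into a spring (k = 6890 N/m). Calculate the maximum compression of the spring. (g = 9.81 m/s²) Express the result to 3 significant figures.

Gravitational PE at the top equals spring PE at max compression: mgh = ½kx²
x = √(2mgh/k) = √(2 × 16.0 × 9.81 × 14.7 / 6890) = 0.8184 m

x = 0.818 m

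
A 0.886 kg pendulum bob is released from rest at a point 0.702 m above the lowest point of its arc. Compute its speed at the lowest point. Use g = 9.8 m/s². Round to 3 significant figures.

By conservation of mechanical energy, mgh = ½mv²
The mass cancels from both sides.
v = √(2gh) = √(2 × 9.8 × 0.702) = √13.759 = 3.709 m/s

v = 3.71 m/s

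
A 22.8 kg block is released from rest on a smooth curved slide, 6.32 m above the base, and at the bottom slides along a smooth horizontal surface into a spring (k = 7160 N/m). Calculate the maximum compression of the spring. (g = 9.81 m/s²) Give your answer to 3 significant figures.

x = 0.628 m

Gravitational PE at the top equals spring PE at max compression: mgh = ½kx²
x = √(2mgh/k) = √(2 × 22.8 × 9.81 × 6.32 / 7160) = 0.6284 m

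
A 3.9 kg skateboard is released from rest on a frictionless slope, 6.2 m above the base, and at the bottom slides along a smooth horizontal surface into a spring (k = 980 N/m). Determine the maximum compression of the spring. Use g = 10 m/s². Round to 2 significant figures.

x = 0.70 m

At max compression the skateboard is momentarily at rest: mgh = ½kx²
x = √(2mgh/k) = √(2 × 3.9 × 10 × 6.2 / 980) = 0.7025 m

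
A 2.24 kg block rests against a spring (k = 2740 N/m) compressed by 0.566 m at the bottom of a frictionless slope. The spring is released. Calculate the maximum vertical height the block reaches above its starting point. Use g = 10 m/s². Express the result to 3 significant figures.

All spring PE becomes gravitational PE at the highest point: ½kx² = mgh
h = kx²/(2mg) = (2740)(0.566)²/(2 × 2.24 × 10) = 19.59 m

h = 19.6 m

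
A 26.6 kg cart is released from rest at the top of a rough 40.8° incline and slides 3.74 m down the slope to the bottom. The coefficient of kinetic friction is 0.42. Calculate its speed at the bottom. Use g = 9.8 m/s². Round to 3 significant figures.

v = 4.96 m/s

Taking the bottom as reference, mgh = ½mv² + μ_k N L with h = L sinθ, N = mg cosθ:
mgh = mgL sinθ = (26.6)(9.8)(3.74)sin40.8° = 637.05 J
W_f = μ_k mg cosθ · L = (0.42)(26.6)(9.8)cos40.8°·3.74 = 310.0 J
½mv² = 637.05 − 310.0 = 327.08 J
v = √(2 × 327.08/26.6) = 4.959 m/s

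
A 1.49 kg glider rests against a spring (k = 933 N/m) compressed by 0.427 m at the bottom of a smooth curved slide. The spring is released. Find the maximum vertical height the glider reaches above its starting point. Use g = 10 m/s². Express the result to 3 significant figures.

h = 5.71 m

All spring PE becomes gravitational PE at the highest point: ½kx² = mgh
h = kx²/(2mg) = (933)(0.427)²/(2 × 1.49 × 10) = 5.708 m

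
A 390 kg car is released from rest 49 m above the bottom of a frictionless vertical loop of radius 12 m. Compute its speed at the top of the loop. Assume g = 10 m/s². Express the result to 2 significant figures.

Energy conservation: mgh = ½mv_top² + mg(2r)
v_top² = 2g(h − 2r) = 2(10)(49 − 24.00) = 500.0
v_top = 22.36 m/s

v = 22 m/s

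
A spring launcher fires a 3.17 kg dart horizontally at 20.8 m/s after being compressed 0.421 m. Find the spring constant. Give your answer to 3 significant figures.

½kx² = ½mv²
k = mv²/x² = (3.17)(20.8)²/(0.421)² = 7738 N/m

k = 7740 N/m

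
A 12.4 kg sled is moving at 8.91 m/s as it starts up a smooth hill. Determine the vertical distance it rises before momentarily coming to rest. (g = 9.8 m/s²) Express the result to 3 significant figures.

Setting KE at the bottom equal to PE gained: ½mv² = mgh
h = v²/(2g) = 8.91²/(2 × 9.8) = 4.050 m

h = 4.05 m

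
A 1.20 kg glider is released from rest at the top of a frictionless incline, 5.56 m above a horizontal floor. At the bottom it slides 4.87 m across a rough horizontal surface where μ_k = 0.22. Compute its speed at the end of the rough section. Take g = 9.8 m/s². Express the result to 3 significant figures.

v = 9.38 m/s

Energy bookkeeping (friction removes W_f = μ_k N d):
mgh = ½mv² + μ_k m g d
W_f = μ_k mg d = (0.22)(1.20)(9.8)(4.87) = 12.60 J
½mv² = mgh − W_f = 65.386 − 12.60 = 52.786 J
v = √(2 × 52.786/1.20) = 9.380 m/s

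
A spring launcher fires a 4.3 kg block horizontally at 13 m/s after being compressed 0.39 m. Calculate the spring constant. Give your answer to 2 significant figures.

k = 4800 N/m

½kx² = ½mv²
k = mv²/x² = (4.3)(13)²/(0.39)² = 4778 N/m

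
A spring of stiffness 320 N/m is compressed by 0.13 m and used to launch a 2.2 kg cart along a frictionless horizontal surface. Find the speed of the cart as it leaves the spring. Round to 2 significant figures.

Spring PE converts entirely to kinetic energy: ½kx² = ½mv²
v = x√(k/m) = 0.13 × √(320/2.2) = 1.568 m/s

v = 1.6 m/s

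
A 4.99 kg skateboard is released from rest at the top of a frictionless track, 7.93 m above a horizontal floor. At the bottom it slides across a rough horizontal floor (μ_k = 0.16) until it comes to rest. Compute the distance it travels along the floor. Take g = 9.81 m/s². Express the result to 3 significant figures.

Energy bookkeeping (friction removes W_f = μ_k N d):
At rest all PE has been dissipated by friction: mgh = μ_k m g d
d = h/μ_k = 7.93/0.16 = 49.56 m

d = 49.6 m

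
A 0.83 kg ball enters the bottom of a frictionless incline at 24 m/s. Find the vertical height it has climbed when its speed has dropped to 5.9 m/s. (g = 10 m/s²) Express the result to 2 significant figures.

h = 27 m

Energy balance between the two points: ½mv₁² = ½mv₂² + mgh
h = (v₁² − v₂²)/(2g) = (24² − 5.9²)/(2 × 10) = 27.06 m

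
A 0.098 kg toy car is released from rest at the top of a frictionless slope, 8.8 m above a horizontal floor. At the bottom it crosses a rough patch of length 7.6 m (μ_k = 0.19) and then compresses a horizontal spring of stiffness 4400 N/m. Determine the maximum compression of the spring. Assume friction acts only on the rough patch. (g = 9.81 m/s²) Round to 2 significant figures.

x = 0.057 m

Initial energy: E₁ = mgh = (0.098)(9.81)(8.8) = 8.4601 J
Friction removes W_f = μ_k mg d = (0.19)(0.098)(9.81)(7.6) = 1.388 J
Energy reaching the spring: E = 8.4601 − 1.388 = 7.0719 J
At max compression ½kx² = E ⇒ x = √(2E/k) = √(2 × 7.0719/4400) = 0.05670 m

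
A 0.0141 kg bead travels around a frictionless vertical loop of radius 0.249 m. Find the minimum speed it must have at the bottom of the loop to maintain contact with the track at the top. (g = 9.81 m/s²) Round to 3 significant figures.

v = 3.49 m/s

At the top: mg = mv_top²/r ⇒ v_top² = gr = 2.443 m²/s²
Energy from bottom to top (height 2r): ½mv_bot² = ½mv_top² + mg(2r)
v_bot² = gr + 4gr = 5gr = 12.21
v_bot = √(5gr) = 3.495 m/s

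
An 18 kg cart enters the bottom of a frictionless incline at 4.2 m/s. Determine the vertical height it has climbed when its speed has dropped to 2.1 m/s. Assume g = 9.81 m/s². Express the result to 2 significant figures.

Energy balance between the two points: ½mv₁² = ½mv₂² + mgh
h = (v₁² − v₂²)/(2g) = (4.2² − 2.1²)/(2 × 9.81) = 0.6743 m

h = 0.67 m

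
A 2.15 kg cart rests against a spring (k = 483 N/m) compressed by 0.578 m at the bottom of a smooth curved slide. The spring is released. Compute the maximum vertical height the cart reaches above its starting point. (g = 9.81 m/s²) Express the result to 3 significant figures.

h = 3.83 m

All spring PE becomes gravitational PE at the highest point: ½kx² = mgh
h = kx²/(2mg) = (483)(0.578)²/(2 × 2.15 × 9.81) = 3.825 m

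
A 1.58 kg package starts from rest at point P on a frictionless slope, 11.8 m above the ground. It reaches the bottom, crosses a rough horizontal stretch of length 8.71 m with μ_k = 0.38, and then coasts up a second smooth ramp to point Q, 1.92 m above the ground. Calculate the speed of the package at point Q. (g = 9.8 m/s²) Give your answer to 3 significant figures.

v = 11.3 m/s

Energy at P: mgh₁ = (1.58)(9.8)(11.8) = 182.71 J
Friction loss: W_f = μ_k mg d = 51.25 J
At Q: ½mv² + mgh₂ = mgh₁ − W_f
½mv² = 182.71 − 51.25 − 29.729 = 101.73 J
v = √(2 × 101.73/1.58) = 11.35 m/s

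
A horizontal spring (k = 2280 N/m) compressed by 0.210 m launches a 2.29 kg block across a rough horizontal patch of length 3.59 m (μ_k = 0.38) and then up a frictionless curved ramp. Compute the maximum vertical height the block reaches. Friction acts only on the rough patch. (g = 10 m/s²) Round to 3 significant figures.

Spring energy: E₀ = ½kx² = ½(2280)(0.210)² = 50.274 J
Friction: W_f = μ_k mg d = (0.38)(2.29)(10)(3.59) = 31.24 J
Energy at base of ramp: E = 50.274 − 31.24 = 19.034 J
At max height all remaining energy is PE: mgh = E ⇒ h = E/(mg) = 19.034/(2.29 × 10) = 0.8312 m

h = 0.831 m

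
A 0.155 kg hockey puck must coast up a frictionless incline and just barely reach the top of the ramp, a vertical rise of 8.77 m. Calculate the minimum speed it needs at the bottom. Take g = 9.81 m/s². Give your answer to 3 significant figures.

v = 13.1 m/s

At the top it is momentarily at rest, so all KE converts to PE: ½mv² = mgh
v = √(2gh) = √(2 × 9.81 × 8.77) = 13.12 m/s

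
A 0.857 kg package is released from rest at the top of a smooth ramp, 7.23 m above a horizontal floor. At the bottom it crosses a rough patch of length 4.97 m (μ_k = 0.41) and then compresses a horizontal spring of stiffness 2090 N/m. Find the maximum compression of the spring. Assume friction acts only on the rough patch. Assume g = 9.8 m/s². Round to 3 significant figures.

Initial energy: E₁ = mgh = (0.857)(9.8)(7.23) = 60.722 J
Friction removes W_f = μ_k mg d = (0.41)(0.857)(9.8)(4.97) = 17.11 J
Energy reaching the spring: E = 60.722 − 17.11 = 43.608 J
At max compression ½kx² = E ⇒ x = √(2E/k) = √(2 × 43.608/2090) = 0.2043 m

x = 0.204 m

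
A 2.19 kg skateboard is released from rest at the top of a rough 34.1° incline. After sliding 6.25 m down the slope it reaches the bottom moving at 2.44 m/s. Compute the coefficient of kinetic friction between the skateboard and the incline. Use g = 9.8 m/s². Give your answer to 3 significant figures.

μ_k = 0.618

The energy dissipated by friction is the PE lost minus the KE gained:
mgL sinθ = 75.203 J; ½mv² = 6.5192 J
W_f = 75.203 − 6.5192 = 68.68 J
μ_k = W_f/(mg cosθ · L) = 68.68/(17.77 × 6.25) = 0.6184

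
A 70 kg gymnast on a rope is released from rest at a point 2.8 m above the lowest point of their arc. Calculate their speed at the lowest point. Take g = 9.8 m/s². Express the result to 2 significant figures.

v = 7.4 m/s

Equating total energy at the two states: mgh = ½mv²
v = √(2gh) = √(2 × 9.8 × 2.8) = √54.880 = 7.408 m/s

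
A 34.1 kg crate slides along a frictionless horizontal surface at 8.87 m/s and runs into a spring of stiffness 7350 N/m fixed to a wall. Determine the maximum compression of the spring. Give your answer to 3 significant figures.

x = 0.604 m

All KE is stored as spring PE at maximum compression: ½mv² = ½kx²
x = v√(m/k) = 8.87 × √(34.1/7350) = 0.6042 m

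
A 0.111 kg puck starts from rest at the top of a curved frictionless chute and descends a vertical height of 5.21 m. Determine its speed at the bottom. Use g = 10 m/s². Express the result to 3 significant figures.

v = 10.2 m/s

By conservation of mechanical energy, mgh = ½mv²
v = √(2gh) = √(2 × 10 × 5.21) = √104.20 = 10.21 m/s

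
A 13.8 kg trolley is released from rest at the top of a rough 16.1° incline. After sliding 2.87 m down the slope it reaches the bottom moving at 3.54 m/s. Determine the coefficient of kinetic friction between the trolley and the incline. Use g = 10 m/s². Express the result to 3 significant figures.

Energy balance down the incline: mg L sinθ − ½mv² = μ_k (mg cosθ) L
mgL sinθ = 109.83 J; ½mv² = 86.468 J
W_f = 109.83 − 86.468 = 23.37 J
μ_k = W_f/(mg cosθ · L) = 23.37/(132.6 × 2.87) = 0.06140

μ_k = 0.0614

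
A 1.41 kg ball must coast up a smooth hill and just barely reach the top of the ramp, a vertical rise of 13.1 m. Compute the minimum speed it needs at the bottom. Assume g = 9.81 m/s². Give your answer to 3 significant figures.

v = 16.0 m/s

At the top it is momentarily at rest, so all KE converts to PE: ½mv² = mgh
v = √(2gh) = √(2 × 9.81 × 13.1) = 16.03 m/s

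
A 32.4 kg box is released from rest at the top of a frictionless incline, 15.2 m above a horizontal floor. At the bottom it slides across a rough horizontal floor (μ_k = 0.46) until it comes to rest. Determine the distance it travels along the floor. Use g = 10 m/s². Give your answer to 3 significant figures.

d = 33.0 m

Energy at the top = energy at the end + work done against friction:
At rest all PE has been dissipated by friction: mgh = μ_k m g d
d = h/μ_k = 15.2/0.46 = 33.04 m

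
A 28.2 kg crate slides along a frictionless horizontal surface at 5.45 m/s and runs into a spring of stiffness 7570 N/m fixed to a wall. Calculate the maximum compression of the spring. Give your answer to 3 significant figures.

At max compression the crate is momentarily at rest: ½mv² = ½kx²
x = v√(m/k) = 5.45 × √(28.2/7570) = 0.3326 m

x = 0.333 m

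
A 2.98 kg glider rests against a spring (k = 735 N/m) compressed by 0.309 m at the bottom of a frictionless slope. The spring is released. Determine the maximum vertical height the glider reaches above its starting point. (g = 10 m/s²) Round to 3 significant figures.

h = 1.18 m

At maximum height the glider is at rest, so ½kx² = mgh
h = kx²/(2mg) = (735)(0.309)²/(2 × 2.98 × 10) = 1.177 m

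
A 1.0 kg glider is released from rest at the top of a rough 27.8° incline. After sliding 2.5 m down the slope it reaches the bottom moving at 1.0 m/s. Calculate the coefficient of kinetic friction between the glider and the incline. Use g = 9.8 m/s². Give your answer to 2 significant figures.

μ_k = 0.50

Energy balance down the incline: mg L sinθ − ½mv² = μ_k (mg cosθ) L
mgL sinθ = 11.426 J; ½mv² = 0.50000 J
W_f = 11.426 − 0.50000 = 10.93 J
μ_k = W_f/(mg cosθ · L) = 10.93/(8.669 × 2.5) = 0.5042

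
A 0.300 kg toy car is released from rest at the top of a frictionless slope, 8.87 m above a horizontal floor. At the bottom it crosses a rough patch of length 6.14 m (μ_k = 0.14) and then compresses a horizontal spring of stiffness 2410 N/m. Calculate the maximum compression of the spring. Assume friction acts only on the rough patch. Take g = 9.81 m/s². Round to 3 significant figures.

Initial energy: E₁ = mgh = (0.300)(9.81)(8.87) = 26.104 J
Friction removes W_f = μ_k mg d = (0.14)(0.300)(9.81)(6.14) = 2.530 J
Energy reaching the spring: E = 26.104 − 2.530 = 23.575 J
At max compression ½kx² = E ⇒ x = √(2E/k) = √(2 × 23.575/2410) = 0.1399 m

x = 0.140 m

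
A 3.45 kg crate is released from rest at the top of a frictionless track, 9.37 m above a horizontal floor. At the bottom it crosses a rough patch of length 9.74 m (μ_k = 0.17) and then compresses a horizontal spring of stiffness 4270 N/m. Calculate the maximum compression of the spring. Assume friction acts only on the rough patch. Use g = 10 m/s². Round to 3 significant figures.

x = 0.353 m

Initial energy: E₁ = mgh = (3.45)(10)(9.37) = 323.26 J
Friction removes W_f = μ_k mg d = (0.17)(3.45)(10)(9.74) = 57.13 J
Energy reaching the spring: E = 323.26 − 57.13 = 266.14 J
At max compression ½kx² = E ⇒ x = √(2E/k) = √(2 × 266.14/4270) = 0.3531 m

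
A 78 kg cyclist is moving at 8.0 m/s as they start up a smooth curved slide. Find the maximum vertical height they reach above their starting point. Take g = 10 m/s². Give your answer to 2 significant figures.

h = 3.2 m

Setting KE at the bottom equal to PE gained: ½mv² = mgh
h = v²/(2g) = 8.0²/(2 × 10) = 3.200 m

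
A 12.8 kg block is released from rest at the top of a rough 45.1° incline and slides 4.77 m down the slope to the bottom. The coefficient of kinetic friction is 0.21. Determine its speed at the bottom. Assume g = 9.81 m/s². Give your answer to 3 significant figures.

v = 7.24 m/s

Energy: mgh = ½mv² + W_f, with h = L sinθ and W_f = μ_k (mg cosθ) L
mgh = mgL sinθ = (12.8)(9.81)(4.77)sin45.1° = 424.27 J
W_f = μ_k mg cosθ · L = (0.21)(12.8)(9.81)cos45.1°·4.77 = 88.79 J
½mv² = 424.27 − 88.79 = 335.48 J
v = √(2 × 335.48/12.8) = 7.240 m/s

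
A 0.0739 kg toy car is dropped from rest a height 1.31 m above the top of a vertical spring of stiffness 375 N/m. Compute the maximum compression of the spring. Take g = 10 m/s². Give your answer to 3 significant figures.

x = 0.0739 m

Take the reference level at the top of the uncompressed spring. At max compression the car has fallen H + x and is momentarily at rest:
mg(H + x) = ½kx²
½(375)x² − (0.0739)(10)x − (0.0739)(10)(1.31) = 0
187.5x² − 0.7390x − 0.9681 = 0
x = [0.7390 + √(0.5461 + 726.07)]/(2 × 187.5) = 0.07385 m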